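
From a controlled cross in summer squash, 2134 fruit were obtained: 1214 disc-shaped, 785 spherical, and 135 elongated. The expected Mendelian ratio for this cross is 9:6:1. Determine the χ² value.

0.465

Total ratio parts = 16. Expected numbers out of 2134:
  disc-shaped: 2134 × 9/16 = 1200.375
  spherical: 2134 × 6/16 = 800.25
  elongated: 2134 × 1/16 = 133.375
χ² = Σ (O − E)² / E
  disc-shaped: (1214 − 1200.375)² / 1200.375 = 0.1547
  spherical: (785 − 800.25)² / 800.25 = 0.2906
  elongated: (135 − 133.375)² / 133.375 = 0.0198
χ² = 0.1547 + 0.2906 + 0.0198 = 0.4651 ≈ 0.465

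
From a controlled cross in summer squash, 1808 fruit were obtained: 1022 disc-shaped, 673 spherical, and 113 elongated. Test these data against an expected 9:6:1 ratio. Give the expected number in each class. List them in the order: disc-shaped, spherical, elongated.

The 9:6:1 ratio has 16 parts, so with N = 1808 the expected counts are:
  disc-shaped: 1808 × 9/16 = 1017
  spherical: 1808 × 6/16 = 678
  elongated: 1808 × 1/16 = 113

1017, 678, 113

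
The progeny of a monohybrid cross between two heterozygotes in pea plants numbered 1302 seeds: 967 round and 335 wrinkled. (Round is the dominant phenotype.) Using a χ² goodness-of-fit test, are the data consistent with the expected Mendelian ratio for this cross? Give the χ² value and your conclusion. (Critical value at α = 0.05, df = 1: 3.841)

For a monohybrid cross between heterozygotes with complete dominance, the expected phenotypic ratio is 3:1.
Expected counts for N = 1302 under a 3:1 ratio (total parts = 4):
  round: 1302 × 3/4 = 976.5
  wrinkled: 1302 × 1/4 = 325.5
χ² = Σ (O − E)² / E
  round: (967 − 976.5)² / 976.5 = 0.0924
  wrinkled: (335 − 325.5)² / 325.5 = 0.2773
χ² = 0.0924 + 0.2773 = 0.3697 ≈ 0.370
Degrees of freedom = 2 − 1 = 1; critical value at α = 0.05 is 3.841.
Since 0.370 < 3.841, we fail to reject the null hypothesis — the data are consistent with the 3:1 ratio.

0.370; consistent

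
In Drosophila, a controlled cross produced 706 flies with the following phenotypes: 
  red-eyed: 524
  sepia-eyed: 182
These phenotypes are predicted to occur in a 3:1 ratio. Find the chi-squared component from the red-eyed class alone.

0.057

Expected counts for N = 706 under a 3:1 ratio (total parts = 4):
  red-eyed: 706 × 3/4 = 529.5
  sepia-eyed: 706 × 1/4 = 176.5
Contribution of red-eyed: (524 − 529.5)² / 529.5 = 0.0571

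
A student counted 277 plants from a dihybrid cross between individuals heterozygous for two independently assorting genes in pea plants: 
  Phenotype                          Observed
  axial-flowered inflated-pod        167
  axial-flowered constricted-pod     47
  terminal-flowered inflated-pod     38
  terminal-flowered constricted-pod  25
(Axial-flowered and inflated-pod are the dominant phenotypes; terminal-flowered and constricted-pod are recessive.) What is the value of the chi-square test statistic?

8.426

A dihybrid F₂ with independent assortment and complete dominance at both loci gives a 9:3:3:1 phenotypic ratio.
Under the 9:3:3:1 hypothesis (Σ ratio = 16, N = 277):
  axial-flowered inflated-pod: 277 × 9/16 = 155.8125
  axial-flowered constricted-pod: 277 × 3/16 = 51.9375
  terminal-flowered inflated-pod: 277 × 3/16 = 51.9375
  terminal-flowered constricted-pod: 277 × 1/16 = 17.3125
χ² = Σ (O − E)² / E
  axial-flowered inflated-pod: (167 − 155.8125)² / 155.8125 = 0.8033
  axial-flowered constricted-pod: (47 − 51.9375)² / 51.9375 = 0.4694
  terminal-flowered inflated-pod: (38 − 51.9375)² / 51.9375 = 3.7401
  terminal-flowered constricted-pod: (25 − 17.3125)² / 17.3125 = 3.4136
χ² = 0.8033 + 0.4694 + 3.7401 + 3.4136 = 8.4264 ≈ 8.426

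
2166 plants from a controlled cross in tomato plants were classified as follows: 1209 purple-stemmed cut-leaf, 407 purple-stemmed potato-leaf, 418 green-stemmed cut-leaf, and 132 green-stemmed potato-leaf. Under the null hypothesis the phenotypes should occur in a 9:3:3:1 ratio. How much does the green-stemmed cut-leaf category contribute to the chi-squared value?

Total ratio parts = 16. Expected numbers out of 2166:
  purple-stemmed cut-leaf: 2166 × 9/16 = 1218.375
  purple-stemmed potato-leaf: 2166 × 3/16 = 406.125
  green-stemmed cut-leaf: 2166 × 3/16 = 406.125
  green-stemmed potato-leaf: 2166 × 1/16 = 135.375
Contribution of green-stemmed cut-leaf: (418 − 406.125)² / 406.125 = 0.3472

0.347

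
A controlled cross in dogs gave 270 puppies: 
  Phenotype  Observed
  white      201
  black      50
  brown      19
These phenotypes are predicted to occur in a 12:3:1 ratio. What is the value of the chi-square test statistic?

0.286

The 12:3:1 ratio has 16 parts, so with N = 270 the expected counts are:
  white: 270 × 12/16 = 202.5
  black: 270 × 3/16 = 50.625
  brown: 270 × 1/16 = 16.875
χ² = Σ (O − E)² / E
  white: (201 − 202.5)² / 202.5 = 0.0111
  black: (50 − 50.625)² / 50.625 = 0.0077
  brown: (19 − 16.875)² / 16.875 = 0.2676
χ² = 0.0111 + 0.0077 + 0.2676 = 0.2864 ≈ 0.286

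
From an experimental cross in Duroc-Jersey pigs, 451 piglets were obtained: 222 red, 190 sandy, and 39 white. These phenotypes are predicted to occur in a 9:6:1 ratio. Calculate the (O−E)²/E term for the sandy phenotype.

Total ratio parts = 16. Expected numbers out of 451:
  red: 451 × 9/16 = 253.6875
  sandy: 451 × 6/16 = 169.125
  white: 451 × 1/16 = 28.1875
Contribution of sandy: (190 − 169.125)² / 169.125 = 2.5766

2.577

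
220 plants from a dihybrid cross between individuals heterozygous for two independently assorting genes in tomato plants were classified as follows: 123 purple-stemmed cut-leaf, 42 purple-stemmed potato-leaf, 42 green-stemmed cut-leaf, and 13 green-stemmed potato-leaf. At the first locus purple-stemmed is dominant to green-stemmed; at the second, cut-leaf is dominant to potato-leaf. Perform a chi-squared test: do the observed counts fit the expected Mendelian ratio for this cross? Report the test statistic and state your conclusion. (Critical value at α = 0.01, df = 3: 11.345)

A dihybrid F₂ with independent assortment and complete dominance at both loci gives a 9:3:3:1 phenotypic ratio.
Expected counts for N = 220 under a 9:3:3:1 ratio (total parts = 16):
  purple-stemmed cut-leaf: 220 × 9/16 = 123.75
  purple-stemmed potato-leaf: 220 × 3/16 = 41.25
  green-stemmed cut-leaf: 220 × 3/16 = 41.25
  green-stemmed potato-leaf: 220 × 1/16 = 13.75
χ² = Σ (O − E)² / E
  purple-stemmed cut-leaf: (123 − 123.75)² / 123.75 = 0.0045
  purple-stemmed potato-leaf: (42 − 41.25)² / 41.25 = 0.0136
  green-stemmed cut-leaf: (42 − 41.25)² / 41.25 = 0.0136
  green-stemmed potato-leaf: (13 − 13.75)² / 13.75 = 0.0409
χ² = 0.0045 + 0.0136 + 0.0136 + 0.0409 = 0.0726 ≈ 0.073
Degrees of freedom = 4 − 1 = 3; critical value at α = 0.01 is 11.345.
Since 0.073 < 11.345, we fail to reject the null hypothesis — the data are consistent with the 9:3:3:1 ratio.

0.073; consistent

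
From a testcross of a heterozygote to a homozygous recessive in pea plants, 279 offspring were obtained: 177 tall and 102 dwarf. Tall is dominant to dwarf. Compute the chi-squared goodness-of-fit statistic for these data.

A testcross of a heterozygote (Aa × aa) gives a 1:1 phenotypic ratio.
The 1:1 ratio has 2 parts, so with N = 279 the expected counts are:
  tall: 279 × 1/2 = 139.5
  dwarf: 279 × 1/2 = 139.5
χ² = Σ (O − E)² / E
  tall: (177 − 139.5)² / 139.5 = 10.0806
  dwarf: (102 − 139.5)² / 139.5 = 10.0806
χ² = 10.0806 + 10.0806 = 20.1612 ≈ 20.161

20.161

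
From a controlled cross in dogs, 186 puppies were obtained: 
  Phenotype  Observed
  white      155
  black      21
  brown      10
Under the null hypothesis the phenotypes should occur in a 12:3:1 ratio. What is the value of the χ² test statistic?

7.470

Expected counts for N = 186 under a 12:3:1 ratio (total parts = 16):
  white: 186 × 12/16 = 139.5
  black: 186 × 3/16 = 34.875
  brown: 186 × 1/16 = 11.625
χ² = Σ (O − E)² / E
  white: (155 − 139.5)² / 139.5 = 1.7222
  black: (21 − 34.875)² / 34.875 = 5.5202
  brown: (10 − 11.625)² / 11.625 = 0.2272
χ² = 1.7222 + 5.5202 + 0.2272 = 7.4696 ≈ 7.470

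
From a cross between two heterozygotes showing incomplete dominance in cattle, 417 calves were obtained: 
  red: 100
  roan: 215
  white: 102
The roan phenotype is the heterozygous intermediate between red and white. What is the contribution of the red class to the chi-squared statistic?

0.173

With incomplete dominance, a heterozygote × heterozygote cross gives a 1:2:1 phenotypic ratio.
Expected counts for N = 417 under a 1:2:1 ratio (total parts = 4):
  red: 417 × 1/4 = 104.25
  roan: 417 × 2/4 = 208.5
  white: 417 × 1/4 = 104.25
Contribution of red: (100 − 104.25)² / 104.25 = 0.1733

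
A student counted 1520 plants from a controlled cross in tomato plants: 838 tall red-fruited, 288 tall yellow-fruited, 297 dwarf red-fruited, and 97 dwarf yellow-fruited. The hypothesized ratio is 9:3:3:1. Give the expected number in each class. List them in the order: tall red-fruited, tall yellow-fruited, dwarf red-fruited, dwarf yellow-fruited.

The 9:3:3:1 ratio has 16 parts, so with N = 1520 the expected counts are:
  tall red-fruited: 1520 × 9/16 = 855
  tall yellow-fruited: 1520 × 3/16 = 285
  dwarf red-fruited: 1520 × 3/16 = 285
  dwarf yellow-fruited: 1520 × 1/16 = 95

855, 285, 285, 95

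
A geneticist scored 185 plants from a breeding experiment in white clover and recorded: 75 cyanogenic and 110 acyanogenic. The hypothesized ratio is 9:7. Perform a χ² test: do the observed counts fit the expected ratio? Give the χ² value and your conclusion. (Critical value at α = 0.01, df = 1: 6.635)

Under the 9:7 hypothesis (Σ ratio = 16, N = 185):
  cyanogenic: 185 × 9/16 = 104.0625
  acyanogenic: 185 × 7/16 = 80.9375
χ² = Σ (O − E)² / E
  cyanogenic: (75 − 104.0625)² / 104.0625 = 8.1166
  acyanogenic: (110 − 80.9375)² / 80.9375 = 10.4356
χ² = 8.1166 + 10.4356 = 18.5522 ≈ 18.552
Degrees of freedom = 2 − 1 = 1; critical value at α = 0.01 is 6.635.
Since 18.552 > 6.635, we reject the null hypothesis — the data do not fit the 9:7 ratio.

18.552; not consistent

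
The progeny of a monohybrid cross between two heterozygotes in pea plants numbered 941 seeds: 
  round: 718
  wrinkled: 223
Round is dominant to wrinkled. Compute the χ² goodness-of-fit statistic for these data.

0.851

For a monohybrid cross between heterozygotes with complete dominance, the expected phenotypic ratio is 3:1.
Expected counts for N = 941 under a 3:1 ratio (total parts = 4):
  round: 941 × 3/4 = 705.75
  wrinkled: 941 × 1/4 = 235.25
χ² = Σ (O − E)² / E
  round: (718 − 705.75)² / 705.75 = 0.2126
  wrinkled: (223 − 235.25)² / 235.25 = 0.6379
χ² = 0.2126 + 0.6379 = 0.8505 ≈ 0.851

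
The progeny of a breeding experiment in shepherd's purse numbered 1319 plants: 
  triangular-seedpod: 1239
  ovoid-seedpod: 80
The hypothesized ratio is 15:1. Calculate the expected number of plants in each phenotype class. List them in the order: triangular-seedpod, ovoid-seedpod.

Under the 15:1 hypothesis (Σ ratio = 16, N = 1319):
  triangular-seedpod: 1319 × 15/16 = 1236.5625
  ovoid-seedpod: 1319 × 1/16 = 82.4375

1236.5625, 82.4375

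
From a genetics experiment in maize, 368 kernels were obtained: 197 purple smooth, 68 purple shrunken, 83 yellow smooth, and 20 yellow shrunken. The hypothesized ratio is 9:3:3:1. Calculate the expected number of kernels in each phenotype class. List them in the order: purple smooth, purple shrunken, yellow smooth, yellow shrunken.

The 9:3:3:1 ratio has 16 parts, so with N = 368 the expected counts are:
  purple smooth: 368 × 9/16 = 207
  purple shrunken: 368 × 3/16 = 69
  yellow smooth: 368 × 3/16 = 69
  yellow shrunken: 368 × 1/16 = 23

207, 69, 69, 23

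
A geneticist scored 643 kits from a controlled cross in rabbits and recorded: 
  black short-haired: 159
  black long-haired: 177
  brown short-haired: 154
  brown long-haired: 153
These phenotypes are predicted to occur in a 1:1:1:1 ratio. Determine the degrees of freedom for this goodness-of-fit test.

3

A goodness-of-fit test with 4 phenotype classes has df = 4 − 1 = 3.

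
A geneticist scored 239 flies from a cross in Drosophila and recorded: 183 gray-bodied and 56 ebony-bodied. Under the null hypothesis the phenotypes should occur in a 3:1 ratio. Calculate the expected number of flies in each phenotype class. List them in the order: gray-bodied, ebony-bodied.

Under the 3:1 hypothesis (Σ ratio = 4, N = 239):
  gray-bodied: 239 × 3/4 = 179.25
  ebony-bodied: 239 × 1/4 = 59.75

179.25, 59.75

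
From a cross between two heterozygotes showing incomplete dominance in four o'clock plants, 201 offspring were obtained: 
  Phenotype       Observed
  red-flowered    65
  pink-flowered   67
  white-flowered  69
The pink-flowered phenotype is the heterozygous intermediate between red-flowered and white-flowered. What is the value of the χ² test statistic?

With incomplete dominance, a heterozygote × heterozygote cross gives a 1:2:1 phenotypic ratio.
Expected counts for N = 201 under a 1:2:1 ratio (total parts = 4):
  red-flowered: 201 × 1/4 = 50.25
  pink-flowered: 201 × 2/4 = 100.5
  white-flowered: 201 × 1/4 = 50.25
χ² = Σ (O − E)² / E
  red-flowered: (65 − 50.25)² / 50.25 = 4.3296
  pink-flowered: (67 − 100.5)² / 100.5 = 11.1667
  white-flowered: (69 − 50.25)² / 50.25 = 6.9963
χ² = 4.3296 + 11.1667 + 6.9963 = 22.4926 ≈ 22.493

22.493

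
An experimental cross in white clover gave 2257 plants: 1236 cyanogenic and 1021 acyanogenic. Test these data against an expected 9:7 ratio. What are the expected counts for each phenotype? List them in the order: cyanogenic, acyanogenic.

Expected counts for N = 2257 under a 9:7 ratio (total parts = 16):
  cyanogenic: 2257 × 9/16 = 1269.5625
  acyanogenic: 2257 × 7/16 = 987.4375

1269.5625, 987.4375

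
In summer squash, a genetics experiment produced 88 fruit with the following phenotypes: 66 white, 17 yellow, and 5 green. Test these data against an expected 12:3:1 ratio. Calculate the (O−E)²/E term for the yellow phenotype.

Under the 12:3:1 hypothesis (Σ ratio = 16, N = 88):
  white: 88 × 12/16 = 66
  yellow: 88 × 3/16 = 16.5
  green: 88 × 1/16 = 5.5
Contribution of yellow: (17 − 16.5)² / 16.5 = 0.0152

0.015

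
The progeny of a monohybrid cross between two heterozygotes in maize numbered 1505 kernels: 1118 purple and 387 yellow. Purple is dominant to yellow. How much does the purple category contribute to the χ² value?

0.102

For a monohybrid cross between heterozygotes with complete dominance, the expected phenotypic ratio is 3:1.
Expected counts for N = 1505 under a 3:1 ratio (total parts = 4):
  purple: 1505 × 3/4 = 1128.75
  yellow: 1505 × 1/4 = 376.25
Contribution of purple: (1118 − 1128.75)² / 1128.75 = 0.1024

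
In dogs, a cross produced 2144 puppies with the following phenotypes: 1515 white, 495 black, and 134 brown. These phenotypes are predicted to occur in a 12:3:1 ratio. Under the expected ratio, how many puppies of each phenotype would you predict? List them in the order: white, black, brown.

Total ratio parts = 16. Expected numbers out of 2144:
  white: 2144 × 12/16 = 1608
  black: 2144 × 3/16 = 402
  brown: 2144 × 1/16 = 134

1608, 402, 134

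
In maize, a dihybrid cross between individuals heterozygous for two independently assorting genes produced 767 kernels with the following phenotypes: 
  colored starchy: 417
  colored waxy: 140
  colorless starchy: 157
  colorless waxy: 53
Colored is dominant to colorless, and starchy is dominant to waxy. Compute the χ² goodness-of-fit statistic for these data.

A dihybrid F₂ with independent assortment and complete dominance at both loci gives a 9:3:3:1 phenotypic ratio.
Total ratio parts = 16. Expected numbers out of 767:
  colored starchy: 767 × 9/16 = 431.4375
  colored waxy: 767 × 3/16 = 143.8125
  colorless starchy: 767 × 3/16 = 143.8125
  colorless waxy: 767 × 1/16 = 47.9375
χ² = Σ (O − E)² / E
  colored starchy: (417 − 431.4375)² / 431.4375 = 0.4831
  colored waxy: (140 − 143.8125)² / 143.8125 = 0.1011
  colorless starchy: (157 − 143.8125)² / 143.8125 = 1.2093
  colorless waxy: (53 − 47.9375)² / 47.9375 = 0.5346
χ² = 0.4831 + 0.1011 + 1.2093 + 0.5346 = 2.3281 ≈ 2.328

2.328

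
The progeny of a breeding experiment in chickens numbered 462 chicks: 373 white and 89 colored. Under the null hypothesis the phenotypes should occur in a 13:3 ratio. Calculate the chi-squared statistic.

Total ratio parts = 16. Expected numbers out of 462:
  white: 462 × 13/16 = 375.375
  colored: 462 × 3/16 = 86.625
χ² = Σ (O − E)² / E
  white: (373 − 375.375)² / 375.375 = 0.0150
  colored: (89 − 86.625)² / 86.625 = 0.0651
χ² = 0.0150 + 0.0651 = 0.0801 ≈ 0.080

0.080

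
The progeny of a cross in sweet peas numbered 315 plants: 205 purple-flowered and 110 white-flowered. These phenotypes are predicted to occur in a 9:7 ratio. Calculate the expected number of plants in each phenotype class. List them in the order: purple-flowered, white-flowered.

177.1875, 137.8125

Under the 9:7 hypothesis (Σ ratio = 16, N = 315):
  purple-flowered: 315 × 9/16 = 177.1875
  white-flowered: 315 × 7/16 = 137.8125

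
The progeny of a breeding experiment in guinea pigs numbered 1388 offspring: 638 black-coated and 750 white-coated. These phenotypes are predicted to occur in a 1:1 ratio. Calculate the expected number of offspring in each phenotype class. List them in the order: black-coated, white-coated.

The 1:1 ratio has 2 parts, so with N = 1388 the expected counts are:
  black-coated: 1388 × 1/2 = 694
  white-coated: 1388 × 1/2 = 694

694, 694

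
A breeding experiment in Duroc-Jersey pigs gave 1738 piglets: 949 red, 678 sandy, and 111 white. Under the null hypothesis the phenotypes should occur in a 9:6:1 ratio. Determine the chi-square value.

The 9:6:1 ratio has 16 parts, so with N = 1738 the expected counts are:
  red: 1738 × 9/16 = 977.625
  sandy: 1738 × 6/16 = 651.75
  white: 1738 × 1/16 = 108.625
χ² = Σ (O − E)² / E
  red: (949 − 977.625)² / 977.625 = 0.8381
  sandy: (678 − 651.75)² / 651.75 = 1.0572
  white: (111 − 108.625)² / 108.625 = 0.0519
χ² = 0.8381 + 1.0572 + 0.0519 = 1.9472 ≈ 1.947

1.947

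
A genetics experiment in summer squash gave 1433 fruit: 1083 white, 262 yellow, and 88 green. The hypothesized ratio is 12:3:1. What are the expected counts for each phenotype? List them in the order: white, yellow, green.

1074.75, 268.6875, 89.5625

Expected counts for N = 1433 under a 12:3:1 ratio (total parts = 16):
  white: 1433 × 12/16 = 1074.75
  yellow: 1433 × 3/16 = 268.6875
  green: 1433 × 1/16 = 89.5625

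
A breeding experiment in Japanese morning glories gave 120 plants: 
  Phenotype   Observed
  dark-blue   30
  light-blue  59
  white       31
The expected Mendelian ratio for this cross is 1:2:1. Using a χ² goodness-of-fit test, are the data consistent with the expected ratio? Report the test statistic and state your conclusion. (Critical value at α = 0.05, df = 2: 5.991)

Expected counts for N = 120 under a 1:2:1 ratio (total parts = 4):
  dark-blue: 120 × 1/4 = 30
  light-blue: 120 × 2/4 = 60
  white: 120 × 1/4 = 30
χ² = Σ (O − E)² / E
  dark-blue: (30 − 30)² / 30 = 0.0000
  light-blue: (59 − 60)² / 60 = 0.0167
  white: (31 − 30)² / 30 = 0.0333
χ² = 0.0000 + 0.0167 + 0.0333 = 0.050
Degrees of freedom = 3 − 1 = 2; critical value at α = 0.05 is 5.991.
Since 0.050 < 5.991, we fail to reject the null hypothesis — the data are consistent with the 1:2:1 ratio.

0.050; consistent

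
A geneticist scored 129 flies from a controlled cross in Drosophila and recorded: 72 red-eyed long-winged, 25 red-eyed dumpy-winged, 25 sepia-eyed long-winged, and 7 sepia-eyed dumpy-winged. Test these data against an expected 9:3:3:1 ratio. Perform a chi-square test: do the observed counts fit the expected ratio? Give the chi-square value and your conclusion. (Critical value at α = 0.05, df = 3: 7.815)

0.199; consistent

Under the 9:3:3:1 hypothesis (Σ ratio = 16, N = 129):
  red-eyed long-winged: 129 × 9/16 = 72.5625
  red-eyed dumpy-winged: 129 × 3/16 = 24.1875
  sepia-eyed long-winged: 129 × 3/16 = 24.1875
  sepia-eyed dumpy-winged: 129 × 1/16 = 8.0625
χ² = Σ (O − E)² / E
  red-eyed long-winged: (72 − 72.5625)² / 72.5625 = 0.0044
  red-eyed dumpy-winged: (25 − 24.1875)² / 24.1875 = 0.0273
  sepia-eyed long-winged: (25 − 24.1875)² / 24.1875 = 0.0273
  sepia-eyed dumpy-winged: (7 − 8.0625)² / 8.0625 = 0.1400
χ² = 0.0044 + 0.0273 + 0.0273 + 0.1400 = 0.199
Degrees of freedom = 4 − 1 = 3; critical value at α = 0.05 is 7.815.
Since 0.199 < 7.815, we fail to reject the null hypothesis — the data are consistent with the 9:3:3:1 ratio.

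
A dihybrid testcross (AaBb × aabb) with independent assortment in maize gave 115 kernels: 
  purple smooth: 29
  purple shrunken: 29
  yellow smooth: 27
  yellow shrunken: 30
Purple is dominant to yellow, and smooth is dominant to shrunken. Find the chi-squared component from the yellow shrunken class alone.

A dihybrid testcross with independent assortment gives a 1:1:1:1 ratio.
Total ratio parts = 4. Expected numbers out of 115:
  purple smooth: 115 × 1/4 = 28.75
  purple shrunken: 115 × 1/4 = 28.75
  yellow smooth: 115 × 1/4 = 28.75
  yellow shrunken: 115 × 1/4 = 28.75
Contribution of yellow shrunken: (30 − 28.75)² / 28.75 = 0.0543

0.054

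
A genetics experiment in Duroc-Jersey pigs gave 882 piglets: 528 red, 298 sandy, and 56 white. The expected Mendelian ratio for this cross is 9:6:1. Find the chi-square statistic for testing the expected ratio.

5.305

Under the 9:6:1 hypothesis (Σ ratio = 16, N = 882):
  red: 882 × 9/16 = 496.125
  sandy: 882 × 6/16 = 330.75
  white: 882 × 1/16 = 55.125
χ² = Σ (O − E)² / E
  red: (528 − 496.125)² / 496.125 = 2.0479
  sandy: (298 − 330.75)² / 330.75 = 3.2428
  white: (56 − 55.125)² / 55.125 = 0.0139
χ² = 2.0479 + 3.2428 + 0.0139 = 5.3046 ≈ 5.305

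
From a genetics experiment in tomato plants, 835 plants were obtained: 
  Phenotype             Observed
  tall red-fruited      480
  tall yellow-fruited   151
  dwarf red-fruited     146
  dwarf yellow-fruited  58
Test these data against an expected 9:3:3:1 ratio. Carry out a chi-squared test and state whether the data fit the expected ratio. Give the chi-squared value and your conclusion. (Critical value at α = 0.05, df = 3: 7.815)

Under the 9:3:3:1 hypothesis (Σ ratio = 16, N = 835):
  tall red-fruited: 835 × 9/16 = 469.6875
  tall yellow-fruited: 835 × 3/16 = 156.5625
  dwarf red-fruited: 835 × 3/16 = 156.5625
  dwarf yellow-fruited: 835 × 1/16 = 52.1875
χ² = Σ (O − E)² / E
  tall red-fruited: (480 − 469.6875)² / 469.6875 = 0.2264
  tall yellow-fruited: (151 − 156.5625)² / 156.5625 = 0.1976
  dwarf red-fruited: (146 − 156.5625)² / 156.5625 = 0.7126
  dwarf yellow-fruited: (58 − 52.1875)² / 52.1875 = 0.6474
χ² = 0.2264 + 0.1976 + 0.7126 + 0.6474 = 1.784
Degrees of freedom = 4 − 1 = 3; critical value at α = 0.05 is 7.815.
Since 1.784 < 7.815, we fail to reject the null hypothesis — the data are consistent with the 9:3:3:1 ratio.

1.784; consistent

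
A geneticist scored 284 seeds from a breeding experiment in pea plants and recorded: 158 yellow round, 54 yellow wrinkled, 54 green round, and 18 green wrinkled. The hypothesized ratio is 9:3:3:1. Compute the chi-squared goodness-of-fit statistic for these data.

Under the 9:3:3:1 hypothesis (Σ ratio = 16, N = 284):
  yellow round: 284 × 9/16 = 159.75
  yellow wrinkled: 284 × 3/16 = 53.25
  green round: 284 × 3/16 = 53.25
  green wrinkled: 284 × 1/16 = 17.75
χ² = Σ (O − E)² / E
  yellow round: (158 − 159.75)² / 159.75 = 0.0192
  yellow wrinkled: (54 − 53.25)² / 53.25 = 0.0106
  green round: (54 − 53.25)² / 53.25 = 0.0106
  green wrinkled: (18 − 17.75)² / 17.75 = 0.0035
χ² = 0.0192 + 0.0106 + 0.0106 + 0.0035 = 0.0439 ≈ 0.044

0.044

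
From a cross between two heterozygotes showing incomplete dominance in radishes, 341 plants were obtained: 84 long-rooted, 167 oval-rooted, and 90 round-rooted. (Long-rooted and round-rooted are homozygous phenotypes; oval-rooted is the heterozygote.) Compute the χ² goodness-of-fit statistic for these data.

With incomplete dominance, a heterozygote × heterozygote cross gives a 1:2:1 phenotypic ratio.
The 1:2:1 ratio has 4 parts, so with N = 341 the expected counts are:
  long-rooted: 341 × 1/4 = 85.25
  oval-rooted: 341 × 2/4 = 170.5
  round-rooted: 341 × 1/4 = 85.25
χ² = Σ (O − E)² / E
  long-rooted: (84 − 85.25)² / 85.25 = 0.0183
  oval-rooted: (167 − 170.5)² / 170.5 = 0.0718
  round-rooted: (90 − 85.25)² / 85.25 = 0.2647
χ² = 0.0183 + 0.0718 + 0.2647 = 0.3548 ≈ 0.355

0.355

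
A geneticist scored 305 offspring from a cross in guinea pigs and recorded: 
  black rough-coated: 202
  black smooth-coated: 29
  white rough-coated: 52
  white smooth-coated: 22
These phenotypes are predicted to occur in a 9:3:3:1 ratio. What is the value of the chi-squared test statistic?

20.217

Expected counts for N = 305 under a 9:3:3:1 ratio (total parts = 16):
  black rough-coated: 305 × 9/16 = 171.5625
  black smooth-coated: 305 × 3/16 = 57.1875
  white rough-coated: 305 × 3/16 = 57.1875
  white smooth-coated: 305 × 1/16 = 19.0625
χ² = Σ (O − E)² / E
  black rough-coated: (202 − 171.5625)² / 171.5625 = 5.4000
  black smooth-coated: (29 − 57.1875)² / 57.1875 = 13.8935
  white rough-coated: (52 − 57.1875)² / 57.1875 = 0.4706
  white smooth-coated: (22 − 19.0625)² / 19.0625 = 0.4527
χ² = 5.4000 + 13.8935 + 0.4706 + 0.4527 = 20.2168 ≈ 20.217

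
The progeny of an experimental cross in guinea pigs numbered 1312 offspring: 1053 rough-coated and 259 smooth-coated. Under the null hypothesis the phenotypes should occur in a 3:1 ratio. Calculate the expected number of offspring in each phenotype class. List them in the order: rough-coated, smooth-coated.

Total ratio parts = 4. Expected numbers out of 1312:
  rough-coated: 1312 × 3/4 = 984
  smooth-coated: 1312 × 1/4 = 328

984, 328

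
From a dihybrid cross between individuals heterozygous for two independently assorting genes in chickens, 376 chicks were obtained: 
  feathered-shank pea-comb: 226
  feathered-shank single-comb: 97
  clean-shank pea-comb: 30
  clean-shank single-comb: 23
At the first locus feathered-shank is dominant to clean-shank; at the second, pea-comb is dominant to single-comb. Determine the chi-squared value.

34.232

A dihybrid F₂ with independent assortment and complete dominance at both loci gives a 9:3:3:1 phenotypic ratio.
Total ratio parts = 16. Expected numbers out of 376:
  feathered-shank pea-comb: 376 × 9/16 = 211.5
  feathered-shank single-comb: 376 × 3/16 = 70.5
  clean-shank pea-comb: 376 × 3/16 = 70.5
  clean-shank single-comb: 376 × 1/16 = 23.5
χ² = Σ (O − E)² / E
  feathered-shank pea-comb: (226 − 211.5)² / 211.5 = 0.9941
  feathered-shank single-comb: (97 − 70.5)² / 70.5 = 9.9610
  clean-shank pea-comb: (30 − 70.5)² / 70.5 = 23.2660
  clean-shank single-comb: (23 − 23.5)² / 23.5 = 0.0106
χ² = 0.9941 + 9.9610 + 23.2660 + 0.0106 = 34.2317 ≈ 34.232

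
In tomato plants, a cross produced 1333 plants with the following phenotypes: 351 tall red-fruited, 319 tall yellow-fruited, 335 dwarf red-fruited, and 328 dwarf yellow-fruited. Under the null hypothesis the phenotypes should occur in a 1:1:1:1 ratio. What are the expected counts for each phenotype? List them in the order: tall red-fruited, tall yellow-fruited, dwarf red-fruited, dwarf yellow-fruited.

333.25, 333.25, 333.25, 333.25

Under the 1:1:1:1 hypothesis (Σ ratio = 4, N = 1333):
  tall red-fruited: 1333 × 1/4 = 333.25
  tall yellow-fruited: 1333 × 1/4 = 333.25
  dwarf red-fruited: 1333 × 1/4 = 333.25
  dwarf yellow-fruited: 1333 × 1/4 = 333.25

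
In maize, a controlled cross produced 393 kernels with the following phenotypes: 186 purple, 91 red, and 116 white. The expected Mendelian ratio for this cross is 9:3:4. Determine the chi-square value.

The 9:3:4 ratio has 16 parts, so with N = 393 the expected counts are:
  purple: 393 × 9/16 = 221.0625
  red: 393 × 3/16 = 73.6875
  white: 393 × 4/16 = 98.25
χ² = Σ (O − E)² / E
  purple: (186 − 221.0625)² / 221.0625 = 5.5612
  red: (91 − 73.6875)² / 73.6875 = 4.0675
  white: (116 − 98.25)² / 98.25 = 3.2067
χ² = 5.5612 + 4.0675 + 3.2067 = 12.8354 ≈ 12.835

12.835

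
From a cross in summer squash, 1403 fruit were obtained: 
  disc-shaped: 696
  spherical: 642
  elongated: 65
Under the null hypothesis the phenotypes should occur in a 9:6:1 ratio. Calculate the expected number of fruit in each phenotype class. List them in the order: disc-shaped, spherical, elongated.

Under the 9:6:1 hypothesis (Σ ratio = 16, N = 1403):
  disc-shaped: 1403 × 9/16 = 789.1875
  spherical: 1403 × 6/16 = 526.125
  elongated: 1403 × 1/16 = 87.6875

789.1875, 526.125, 87.6875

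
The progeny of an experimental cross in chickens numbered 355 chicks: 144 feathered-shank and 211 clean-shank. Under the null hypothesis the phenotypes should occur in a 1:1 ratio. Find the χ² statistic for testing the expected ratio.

Under the 1:1 hypothesis (Σ ratio = 2, N = 355):
  feathered-shank: 355 × 1/2 = 177.5
  clean-shank: 355 × 1/2 = 177.5
χ² = Σ (O − E)² / E
  feathered-shank: (144 − 177.5)² / 177.5 = 6.3225
  clean-shank: (211 − 177.5)² / 177.5 = 6.3225
χ² = 6.3225 + 6.3225 = 12.645

12.645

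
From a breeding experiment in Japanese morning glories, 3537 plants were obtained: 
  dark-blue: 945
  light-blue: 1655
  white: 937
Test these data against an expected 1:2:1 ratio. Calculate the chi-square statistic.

14.605

Total ratio parts = 4. Expected numbers out of 3537:
  dark-blue: 3537 × 1/4 = 884.25
  light-blue: 3537 × 2/4 = 1768.5
  white: 3537 × 1/4 = 884.25
χ² = Σ (O − E)² / E
  dark-blue: (945 − 884.25)² / 884.25 = 4.1737
  light-blue: (1655 − 1768.5)² / 1768.5 = 7.2843
  white: (937 − 884.25)² / 884.25 = 3.1468
χ² = 4.1737 + 7.2843 + 3.1468 = 14.6048 ≈ 14.605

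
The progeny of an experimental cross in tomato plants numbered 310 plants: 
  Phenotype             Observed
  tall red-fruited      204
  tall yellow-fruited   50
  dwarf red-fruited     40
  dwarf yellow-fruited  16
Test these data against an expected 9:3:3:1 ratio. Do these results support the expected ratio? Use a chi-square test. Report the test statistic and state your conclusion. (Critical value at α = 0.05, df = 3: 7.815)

Expected counts for N = 310 under a 9:3:3:1 ratio (total parts = 16):
  tall red-fruited: 310 × 9/16 = 174.375
  tall yellow-fruited: 310 × 3/16 = 58.125
  dwarf red-fruited: 310 × 3/16 = 58.125
  dwarf yellow-fruited: 310 × 1/16 = 19.375
χ² = Σ (O − E)² / E
  tall red-fruited: (204 − 174.375)² / 174.375 = 5.0331
  tall yellow-fruited: (50 − 58.125)² / 58.125 = 1.1358
  dwarf red-fruited: (40 − 58.125)² / 58.125 = 5.6519
  dwarf yellow-fruited: (16 − 19.375)² / 19.375 = 0.5879
χ² = 5.0331 + 1.1358 + 5.6519 + 0.5879 = 12.4087 ≈ 12.409
Degrees of freedom = 4 − 1 = 3; critical value at α = 0.05 is 7.815.
Since 12.409 > 7.815, we reject the null hypothesis — the data do not fit the 9:3:3:1 ratio.

12.409; not consistent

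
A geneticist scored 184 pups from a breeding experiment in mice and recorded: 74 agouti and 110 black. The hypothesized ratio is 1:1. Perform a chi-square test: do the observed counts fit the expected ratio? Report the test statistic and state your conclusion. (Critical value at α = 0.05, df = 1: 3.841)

7.043; not consistent

Under the 1:1 hypothesis (Σ ratio = 2, N = 184):
  agouti: 184 × 1/2 = 92
  black: 184 × 1/2 = 92
χ² = Σ (O − E)² / E
  agouti: (74 − 92)² / 92 = 3.5217
  black: (110 − 92)² / 92 = 3.5217
χ² = 3.5217 + 3.5217 = 7.0434 ≈ 7.043
Degrees of freedom = 2 − 1 = 1; critical value at α = 0.05 is 3.841.
Since 7.043 > 3.841, we reject the null hypothesis — the data do not fit the 1:1 ratio.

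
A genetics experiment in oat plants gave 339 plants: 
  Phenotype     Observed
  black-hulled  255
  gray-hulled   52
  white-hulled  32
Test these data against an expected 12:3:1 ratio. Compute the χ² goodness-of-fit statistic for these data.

Expected counts for N = 339 under a 12:3:1 ratio (total parts = 16):
  black-hulled: 339 × 12/16 = 254.25
  gray-hulled: 339 × 3/16 = 63.5625
  white-hulled: 339 × 1/16 = 21.1875
χ² = Σ (O − E)² / E
  black-hulled: (255 − 254.25)² / 254.25 = 0.0022
  gray-hulled: (52 − 63.5625)² / 63.5625 = 2.1033
  white-hulled: (32 − 21.1875)² / 21.1875 = 5.5179
χ² = 0.0022 + 2.1033 + 5.5179 = 7.6234 ≈ 7.623

7.623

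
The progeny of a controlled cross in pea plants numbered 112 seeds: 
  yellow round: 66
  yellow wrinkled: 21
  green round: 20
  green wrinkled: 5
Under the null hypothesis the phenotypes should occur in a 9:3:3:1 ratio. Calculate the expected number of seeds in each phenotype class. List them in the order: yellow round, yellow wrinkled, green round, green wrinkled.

Under the 9:3:3:1 hypothesis (Σ ratio = 16, N = 112):
  yellow round: 112 × 9/16 = 63
  yellow wrinkled: 112 × 3/16 = 21
  green round: 112 × 3/16 = 21
  green wrinkled: 112 × 1/16 = 7

63, 21, 21, 7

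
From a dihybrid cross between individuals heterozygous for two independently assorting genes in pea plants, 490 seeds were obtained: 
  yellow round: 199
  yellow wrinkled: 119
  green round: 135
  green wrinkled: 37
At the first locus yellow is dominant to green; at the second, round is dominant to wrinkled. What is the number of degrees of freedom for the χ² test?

3

A dihybrid F₂ with independent assortment and complete dominance at both loci gives a 9:3:3:1 phenotypic ratio.
A goodness-of-fit test with 4 phenotype classes has df = 4 − 1 = 3.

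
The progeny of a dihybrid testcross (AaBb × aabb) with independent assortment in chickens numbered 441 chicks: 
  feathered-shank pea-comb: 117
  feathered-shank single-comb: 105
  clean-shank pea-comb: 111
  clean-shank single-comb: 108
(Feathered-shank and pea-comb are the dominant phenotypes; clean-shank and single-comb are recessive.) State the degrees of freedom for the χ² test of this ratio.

A dihybrid testcross with independent assortment gives a 1:1:1:1 ratio.
A goodness-of-fit test with 4 phenotype classes has df = 4 − 1 = 3.

3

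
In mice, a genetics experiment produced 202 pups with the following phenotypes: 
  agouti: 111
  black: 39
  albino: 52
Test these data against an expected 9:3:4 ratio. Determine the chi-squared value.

0.139

Expected counts for N = 202 under a 9:3:4 ratio (total parts = 16):
  agouti: 202 × 9/16 = 113.625
  black: 202 × 3/16 = 37.875
  albino: 202 × 4/16 = 50.5
χ² = Σ (O − E)² / E
  agouti: (111 − 113.625)² / 113.625 = 0.0606
  black: (39 − 37.875)² / 37.875 = 0.0334
  albino: (52 − 50.5)² / 50.5 = 0.0446
χ² = 0.0606 + 0.0334 + 0.0446 = 0.1386 ≈ 0.139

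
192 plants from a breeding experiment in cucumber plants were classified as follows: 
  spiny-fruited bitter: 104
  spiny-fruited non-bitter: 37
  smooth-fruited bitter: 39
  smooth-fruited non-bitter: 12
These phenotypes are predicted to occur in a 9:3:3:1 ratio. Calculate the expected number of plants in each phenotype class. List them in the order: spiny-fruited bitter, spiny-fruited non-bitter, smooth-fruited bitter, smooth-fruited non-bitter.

The 9:3:3:1 ratio has 16 parts, so with N = 192 the expected counts are:
  spiny-fruited bitter: 192 × 9/16 = 108
  spiny-fruited non-bitter: 192 × 3/16 = 36
  smooth-fruited bitter: 192 × 3/16 = 36
  smooth-fruited non-bitter: 192 × 1/16 = 12

108, 36, 36, 12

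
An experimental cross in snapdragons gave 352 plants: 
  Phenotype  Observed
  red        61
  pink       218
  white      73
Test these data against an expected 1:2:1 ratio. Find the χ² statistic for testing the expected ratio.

The 1:2:1 ratio has 4 parts, so with N = 352 the expected counts are:
  red: 352 × 1/4 = 88
  pink: 352 × 2/4 = 176
  white: 352 × 1/4 = 88
χ² = Σ (O − E)² / E
  red: (61 − 88)² / 88 = 8.2841
  pink: (218 − 176)² / 176 = 10.0227
  white: (73 − 88)² / 88 = 2.5568
χ² = 8.2841 + 10.0227 + 2.5568 = 20.8636 ≈ 20.864

20.864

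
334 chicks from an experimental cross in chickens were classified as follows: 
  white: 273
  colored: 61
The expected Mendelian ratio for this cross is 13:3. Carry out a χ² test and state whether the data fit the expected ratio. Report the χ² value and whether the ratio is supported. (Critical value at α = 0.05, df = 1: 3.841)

The 13:3 ratio has 16 parts, so with N = 334 the expected counts are:
  white: 334 × 13/16 = 271.375
  colored: 334 × 3/16 = 62.625
χ² = Σ (O − E)² / E
  white: (273 − 271.375)² / 271.375 = 0.0097
  colored: (61 − 62.625)² / 62.625 = 0.0422
χ² = 0.0097 + 0.0422 = 0.0519 ≈ 0.052
Degrees of freedom = 2 − 1 = 1; critical value at α = 0.05 is 3.841.
Since 0.052 < 3.841, we fail to reject the null hypothesis — the data are consistent with the 13:3 ratio.

0.052; consistent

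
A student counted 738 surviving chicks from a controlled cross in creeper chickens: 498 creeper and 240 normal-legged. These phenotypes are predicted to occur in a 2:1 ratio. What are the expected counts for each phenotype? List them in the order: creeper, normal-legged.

The 2:1 ratio has 3 parts, so with N = 738 the expected counts are:
  creeper: 738 × 2/3 = 492
  normal-legged: 738 × 1/3 = 246

492, 246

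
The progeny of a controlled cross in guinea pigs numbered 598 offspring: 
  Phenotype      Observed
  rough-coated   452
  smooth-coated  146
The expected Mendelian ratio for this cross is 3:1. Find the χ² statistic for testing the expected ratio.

Expected counts for N = 598 under a 3:1 ratio (total parts = 4):
  rough-coated: 598 × 3/4 = 448.5
  smooth-coated: 598 × 1/4 = 149.5
χ² = Σ (O − E)² / E
  rough-coated: (452 − 448.5)² / 448.5 = 0.0273
  smooth-coated: (146 − 149.5)² / 149.5 = 0.0819
χ² = 0.0273 + 0.0819 = 0.1092 ≈ 0.109

0.109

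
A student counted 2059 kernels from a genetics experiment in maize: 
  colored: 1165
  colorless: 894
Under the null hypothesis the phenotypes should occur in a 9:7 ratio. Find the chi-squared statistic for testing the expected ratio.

0.092

The 9:7 ratio has 16 parts, so with N = 2059 the expected counts are:
  colored: 2059 × 9/16 = 1158.1875
  colorless: 2059 × 7/16 = 900.8125
χ² = Σ (O − E)² / E
  colored: (1165 − 1158.1875)² / 1158.1875 = 0.0401
  colorless: (894 − 900.8125)² / 900.8125 = 0.0515
χ² = 0.0401 + 0.0515 = 0.0916 ≈ 0.092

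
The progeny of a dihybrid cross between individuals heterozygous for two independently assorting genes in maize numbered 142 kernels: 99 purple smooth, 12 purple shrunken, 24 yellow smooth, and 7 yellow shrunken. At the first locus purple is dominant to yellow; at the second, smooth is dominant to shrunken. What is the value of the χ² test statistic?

13.268

A dihybrid F₂ with independent assortment and complete dominance at both loci gives a 9:3:3:1 phenotypic ratio.
Under the 9:3:3:1 hypothesis (Σ ratio = 16, N = 142):
  purple smooth: 142 × 9/16 = 79.875
  purple shrunken: 142 × 3/16 = 26.625
  yellow smooth: 142 × 3/16 = 26.625
  yellow shrunken: 142 × 1/16 = 8.875
χ² = Σ (O − E)² / E
  purple smooth: (99 − 79.875)² / 79.875 = 4.5792
  purple shrunken: (12 − 26.625)² / 26.625 = 8.0335
  yellow smooth: (24 − 26.625)² / 26.625 = 0.2588
  yellow shrunken: (7 − 8.875)² / 8.875 = 0.3961
χ² = 4.5792 + 8.0335 + 0.2588 + 0.3961 = 13.2676 ≈ 13.268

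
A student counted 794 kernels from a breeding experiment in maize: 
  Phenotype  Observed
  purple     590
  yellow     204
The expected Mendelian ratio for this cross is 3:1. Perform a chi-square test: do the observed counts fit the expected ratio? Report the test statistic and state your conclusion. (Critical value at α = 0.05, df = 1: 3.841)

The 3:1 ratio has 4 parts, so with N = 794 the expected counts are:
  purple: 794 × 3/4 = 595.5
  yellow: 794 × 1/4 = 198.5
χ² = Σ (O − E)² / E
  purple: (590 − 595.5)² / 595.5 = 0.0508
  yellow: (204 − 198.5)² / 198.5 = 0.1524
χ² = 0.0508 + 0.1524 = 0.2032 ≈ 0.203
Degrees of freedom = 2 − 1 = 1; critical value at α = 0.05 is 3.841.
Since 0.203 < 3.841, we fail to reject the null hypothesis — the data are consistent with the 3:1 ratio.

0.203; consistent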